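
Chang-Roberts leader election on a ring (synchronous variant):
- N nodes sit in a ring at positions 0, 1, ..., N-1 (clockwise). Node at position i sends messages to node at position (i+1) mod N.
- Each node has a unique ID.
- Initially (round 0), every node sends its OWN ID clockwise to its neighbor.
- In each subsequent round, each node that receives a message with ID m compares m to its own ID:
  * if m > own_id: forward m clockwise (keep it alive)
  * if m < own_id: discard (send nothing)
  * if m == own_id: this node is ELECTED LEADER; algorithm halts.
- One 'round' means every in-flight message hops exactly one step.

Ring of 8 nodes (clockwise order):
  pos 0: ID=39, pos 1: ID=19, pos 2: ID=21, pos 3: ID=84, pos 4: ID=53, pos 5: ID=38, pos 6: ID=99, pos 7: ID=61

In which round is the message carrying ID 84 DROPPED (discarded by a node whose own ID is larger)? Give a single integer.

Answer: 3

Derivation:
Round 1: pos1(id19) recv 39: fwd; pos2(id21) recv 19: drop; pos3(id84) recv 21: drop; pos4(id53) recv 84: fwd; pos5(id38) recv 53: fwd; pos6(id99) recv 38: drop; pos7(id61) recv 99: fwd; pos0(id39) recv 61: fwd
Round 2: pos2(id21) recv 39: fwd; pos5(id38) recv 84: fwd; pos6(id99) recv 53: drop; pos0(id39) recv 99: fwd; pos1(id19) recv 61: fwd
Round 3: pos3(id84) recv 39: drop; pos6(id99) recv 84: drop; pos1(id19) recv 99: fwd; pos2(id21) recv 61: fwd
Round 4: pos2(id21) recv 99: fwd; pos3(id84) recv 61: drop
Round 5: pos3(id84) recv 99: fwd
Round 6: pos4(id53) recv 99: fwd
Round 7: pos5(id38) recv 99: fwd
Round 8: pos6(id99) recv 99: ELECTED
Message ID 84 originates at pos 3; dropped at pos 6 in round 3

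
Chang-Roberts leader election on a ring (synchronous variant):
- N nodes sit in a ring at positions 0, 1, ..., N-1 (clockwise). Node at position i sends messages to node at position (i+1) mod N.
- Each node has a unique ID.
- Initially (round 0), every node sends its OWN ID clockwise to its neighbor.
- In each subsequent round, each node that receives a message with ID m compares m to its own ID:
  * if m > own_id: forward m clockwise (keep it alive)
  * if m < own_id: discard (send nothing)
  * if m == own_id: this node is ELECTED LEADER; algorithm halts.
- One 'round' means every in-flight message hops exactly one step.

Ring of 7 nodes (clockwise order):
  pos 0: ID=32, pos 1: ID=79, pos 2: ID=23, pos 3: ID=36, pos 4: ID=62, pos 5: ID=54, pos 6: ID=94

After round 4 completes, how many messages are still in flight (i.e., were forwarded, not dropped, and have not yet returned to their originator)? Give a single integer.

Round 1: pos1(id79) recv 32: drop; pos2(id23) recv 79: fwd; pos3(id36) recv 23: drop; pos4(id62) recv 36: drop; pos5(id54) recv 62: fwd; pos6(id94) recv 54: drop; pos0(id32) recv 94: fwd
Round 2: pos3(id36) recv 79: fwd; pos6(id94) recv 62: drop; pos1(id79) recv 94: fwd
Round 3: pos4(id62) recv 79: fwd; pos2(id23) recv 94: fwd
Round 4: pos5(id54) recv 79: fwd; pos3(id36) recv 94: fwd
After round 4: 2 messages still in flight

Answer: 2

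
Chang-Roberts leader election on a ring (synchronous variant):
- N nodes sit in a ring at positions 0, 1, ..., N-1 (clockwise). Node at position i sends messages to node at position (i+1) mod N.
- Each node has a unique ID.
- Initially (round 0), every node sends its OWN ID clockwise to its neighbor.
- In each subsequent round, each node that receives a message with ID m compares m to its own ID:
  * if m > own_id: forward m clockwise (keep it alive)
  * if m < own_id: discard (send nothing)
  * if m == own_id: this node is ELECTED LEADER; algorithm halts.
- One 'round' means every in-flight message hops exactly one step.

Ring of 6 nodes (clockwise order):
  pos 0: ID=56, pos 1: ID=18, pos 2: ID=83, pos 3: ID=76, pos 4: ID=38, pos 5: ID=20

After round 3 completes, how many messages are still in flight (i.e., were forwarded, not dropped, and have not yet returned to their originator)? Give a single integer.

Answer: 2

Derivation:
Round 1: pos1(id18) recv 56: fwd; pos2(id83) recv 18: drop; pos3(id76) recv 83: fwd; pos4(id38) recv 76: fwd; pos5(id20) recv 38: fwd; pos0(id56) recv 20: drop
Round 2: pos2(id83) recv 56: drop; pos4(id38) recv 83: fwd; pos5(id20) recv 76: fwd; pos0(id56) recv 38: drop
Round 3: pos5(id20) recv 83: fwd; pos0(id56) recv 76: fwd
After round 3: 2 messages still in flight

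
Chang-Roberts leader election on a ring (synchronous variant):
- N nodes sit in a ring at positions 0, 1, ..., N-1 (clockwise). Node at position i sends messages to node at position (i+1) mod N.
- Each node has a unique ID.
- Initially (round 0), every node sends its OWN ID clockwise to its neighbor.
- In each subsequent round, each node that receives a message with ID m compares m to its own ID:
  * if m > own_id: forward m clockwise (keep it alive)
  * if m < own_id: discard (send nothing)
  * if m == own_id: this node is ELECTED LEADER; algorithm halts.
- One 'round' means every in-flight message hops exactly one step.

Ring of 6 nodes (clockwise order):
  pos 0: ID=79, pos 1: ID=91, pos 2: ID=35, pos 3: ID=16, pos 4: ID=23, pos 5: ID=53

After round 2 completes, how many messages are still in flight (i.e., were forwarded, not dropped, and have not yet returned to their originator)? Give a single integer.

Answer: 2

Derivation:
Round 1: pos1(id91) recv 79: drop; pos2(id35) recv 91: fwd; pos3(id16) recv 35: fwd; pos4(id23) recv 16: drop; pos5(id53) recv 23: drop; pos0(id79) recv 53: drop
Round 2: pos3(id16) recv 91: fwd; pos4(id23) recv 35: fwd
After round 2: 2 messages still in flight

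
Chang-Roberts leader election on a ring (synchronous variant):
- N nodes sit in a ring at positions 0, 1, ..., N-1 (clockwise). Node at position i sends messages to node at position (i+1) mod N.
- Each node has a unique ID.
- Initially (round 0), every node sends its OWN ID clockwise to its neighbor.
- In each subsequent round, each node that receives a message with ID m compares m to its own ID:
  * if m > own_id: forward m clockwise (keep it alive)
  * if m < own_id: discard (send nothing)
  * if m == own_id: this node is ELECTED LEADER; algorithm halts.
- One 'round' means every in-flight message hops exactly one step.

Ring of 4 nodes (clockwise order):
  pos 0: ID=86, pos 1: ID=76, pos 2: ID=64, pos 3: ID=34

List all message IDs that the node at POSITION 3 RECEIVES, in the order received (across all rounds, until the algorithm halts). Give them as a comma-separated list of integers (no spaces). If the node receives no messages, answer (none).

Round 1: pos1(id76) recv 86: fwd; pos2(id64) recv 76: fwd; pos3(id34) recv 64: fwd; pos0(id86) recv 34: drop
Round 2: pos2(id64) recv 86: fwd; pos3(id34) recv 76: fwd; pos0(id86) recv 64: drop
Round 3: pos3(id34) recv 86: fwd; pos0(id86) recv 76: drop
Round 4: pos0(id86) recv 86: ELECTED

Answer: 64,76,86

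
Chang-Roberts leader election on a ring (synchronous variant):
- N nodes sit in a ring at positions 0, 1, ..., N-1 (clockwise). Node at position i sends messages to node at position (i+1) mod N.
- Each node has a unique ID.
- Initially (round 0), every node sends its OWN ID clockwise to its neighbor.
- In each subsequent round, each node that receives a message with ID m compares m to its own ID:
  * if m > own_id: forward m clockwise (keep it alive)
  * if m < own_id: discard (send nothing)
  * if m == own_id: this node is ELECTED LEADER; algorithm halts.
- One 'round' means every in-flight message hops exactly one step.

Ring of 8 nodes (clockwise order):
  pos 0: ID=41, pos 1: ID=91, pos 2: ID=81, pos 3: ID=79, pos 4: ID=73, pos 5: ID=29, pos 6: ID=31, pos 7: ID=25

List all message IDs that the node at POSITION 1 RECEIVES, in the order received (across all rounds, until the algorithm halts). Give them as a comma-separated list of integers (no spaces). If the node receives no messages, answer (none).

Round 1: pos1(id91) recv 41: drop; pos2(id81) recv 91: fwd; pos3(id79) recv 81: fwd; pos4(id73) recv 79: fwd; pos5(id29) recv 73: fwd; pos6(id31) recv 29: drop; pos7(id25) recv 31: fwd; pos0(id41) recv 25: drop
Round 2: pos3(id79) recv 91: fwd; pos4(id73) recv 81: fwd; pos5(id29) recv 79: fwd; pos6(id31) recv 73: fwd; pos0(id41) recv 31: drop
Round 3: pos4(id73) recv 91: fwd; pos5(id29) recv 81: fwd; pos6(id31) recv 79: fwd; pos7(id25) recv 73: fwd
Round 4: pos5(id29) recv 91: fwd; pos6(id31) recv 81: fwd; pos7(id25) recv 79: fwd; pos0(id41) recv 73: fwd
Round 5: pos6(id31) recv 91: fwd; pos7(id25) recv 81: fwd; pos0(id41) recv 79: fwd; pos1(id91) recv 73: drop
Round 6: pos7(id25) recv 91: fwd; pos0(id41) recv 81: fwd; pos1(id91) recv 79: drop
Round 7: pos0(id41) recv 91: fwd; pos1(id91) recv 81: drop
Round 8: pos1(id91) recv 91: ELECTED

Answer: 41,73,79,81,91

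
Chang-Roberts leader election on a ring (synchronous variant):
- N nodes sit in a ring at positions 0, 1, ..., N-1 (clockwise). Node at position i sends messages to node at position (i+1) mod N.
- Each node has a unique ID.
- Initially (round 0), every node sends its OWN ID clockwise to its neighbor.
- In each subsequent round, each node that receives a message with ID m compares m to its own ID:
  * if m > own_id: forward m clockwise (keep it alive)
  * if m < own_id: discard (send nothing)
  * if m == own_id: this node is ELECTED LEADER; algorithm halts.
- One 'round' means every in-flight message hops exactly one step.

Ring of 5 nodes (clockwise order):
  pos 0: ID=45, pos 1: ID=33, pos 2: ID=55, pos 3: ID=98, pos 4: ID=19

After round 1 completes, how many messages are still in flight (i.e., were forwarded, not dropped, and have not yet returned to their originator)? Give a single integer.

Answer: 2

Derivation:
Round 1: pos1(id33) recv 45: fwd; pos2(id55) recv 33: drop; pos3(id98) recv 55: drop; pos4(id19) recv 98: fwd; pos0(id45) recv 19: drop
After round 1: 2 messages still in flight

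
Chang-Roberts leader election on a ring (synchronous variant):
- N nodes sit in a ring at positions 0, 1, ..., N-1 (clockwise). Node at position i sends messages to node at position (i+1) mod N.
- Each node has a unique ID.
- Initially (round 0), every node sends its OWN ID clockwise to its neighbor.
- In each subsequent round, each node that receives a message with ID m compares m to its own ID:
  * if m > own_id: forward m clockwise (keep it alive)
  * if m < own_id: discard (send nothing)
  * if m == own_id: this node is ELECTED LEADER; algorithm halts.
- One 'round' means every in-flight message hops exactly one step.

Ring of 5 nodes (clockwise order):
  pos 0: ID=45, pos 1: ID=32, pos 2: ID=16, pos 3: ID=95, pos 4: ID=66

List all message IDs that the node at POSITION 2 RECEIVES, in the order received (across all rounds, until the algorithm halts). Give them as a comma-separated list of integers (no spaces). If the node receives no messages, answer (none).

Answer: 32,45,66,95

Derivation:
Round 1: pos1(id32) recv 45: fwd; pos2(id16) recv 32: fwd; pos3(id95) recv 16: drop; pos4(id66) recv 95: fwd; pos0(id45) recv 66: fwd
Round 2: pos2(id16) recv 45: fwd; pos3(id95) recv 32: drop; pos0(id45) recv 95: fwd; pos1(id32) recv 66: fwd
Round 3: pos3(id95) recv 45: drop; pos1(id32) recv 95: fwd; pos2(id16) recv 66: fwd
Round 4: pos2(id16) recv 95: fwd; pos3(id95) recv 66: drop
Round 5: pos3(id95) recv 95: ELECTED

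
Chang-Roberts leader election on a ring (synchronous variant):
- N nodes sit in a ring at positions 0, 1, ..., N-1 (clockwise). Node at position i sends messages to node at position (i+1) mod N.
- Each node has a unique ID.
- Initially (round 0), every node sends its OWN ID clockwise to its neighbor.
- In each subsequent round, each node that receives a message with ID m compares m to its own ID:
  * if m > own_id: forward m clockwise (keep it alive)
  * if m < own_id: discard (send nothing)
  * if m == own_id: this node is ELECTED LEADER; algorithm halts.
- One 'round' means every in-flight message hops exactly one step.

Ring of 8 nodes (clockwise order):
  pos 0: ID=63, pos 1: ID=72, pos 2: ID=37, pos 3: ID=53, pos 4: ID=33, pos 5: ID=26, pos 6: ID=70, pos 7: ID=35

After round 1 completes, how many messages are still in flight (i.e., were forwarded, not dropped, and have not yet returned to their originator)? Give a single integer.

Answer: 4

Derivation:
Round 1: pos1(id72) recv 63: drop; pos2(id37) recv 72: fwd; pos3(id53) recv 37: drop; pos4(id33) recv 53: fwd; pos5(id26) recv 33: fwd; pos6(id70) recv 26: drop; pos7(id35) recv 70: fwd; pos0(id63) recv 35: drop
After round 1: 4 messages still in flight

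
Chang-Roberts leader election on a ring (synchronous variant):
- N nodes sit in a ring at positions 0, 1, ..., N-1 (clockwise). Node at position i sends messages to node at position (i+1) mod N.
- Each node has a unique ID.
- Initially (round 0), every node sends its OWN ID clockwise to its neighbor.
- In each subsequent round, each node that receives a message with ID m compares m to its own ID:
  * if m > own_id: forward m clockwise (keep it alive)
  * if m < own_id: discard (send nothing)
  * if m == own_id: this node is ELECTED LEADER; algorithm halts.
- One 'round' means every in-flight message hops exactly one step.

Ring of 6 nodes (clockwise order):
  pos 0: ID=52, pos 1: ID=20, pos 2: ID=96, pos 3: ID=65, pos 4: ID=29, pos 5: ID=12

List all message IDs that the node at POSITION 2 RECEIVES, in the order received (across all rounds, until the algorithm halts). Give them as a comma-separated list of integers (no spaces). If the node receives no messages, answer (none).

Round 1: pos1(id20) recv 52: fwd; pos2(id96) recv 20: drop; pos3(id65) recv 96: fwd; pos4(id29) recv 65: fwd; pos5(id12) recv 29: fwd; pos0(id52) recv 12: drop
Round 2: pos2(id96) recv 52: drop; pos4(id29) recv 96: fwd; pos5(id12) recv 65: fwd; pos0(id52) recv 29: drop
Round 3: pos5(id12) recv 96: fwd; pos0(id52) recv 65: fwd
Round 4: pos0(id52) recv 96: fwd; pos1(id20) recv 65: fwd
Round 5: pos1(id20) recv 96: fwd; pos2(id96) recv 65: drop
Round 6: pos2(id96) recv 96: ELECTED

Answer: 20,52,65,96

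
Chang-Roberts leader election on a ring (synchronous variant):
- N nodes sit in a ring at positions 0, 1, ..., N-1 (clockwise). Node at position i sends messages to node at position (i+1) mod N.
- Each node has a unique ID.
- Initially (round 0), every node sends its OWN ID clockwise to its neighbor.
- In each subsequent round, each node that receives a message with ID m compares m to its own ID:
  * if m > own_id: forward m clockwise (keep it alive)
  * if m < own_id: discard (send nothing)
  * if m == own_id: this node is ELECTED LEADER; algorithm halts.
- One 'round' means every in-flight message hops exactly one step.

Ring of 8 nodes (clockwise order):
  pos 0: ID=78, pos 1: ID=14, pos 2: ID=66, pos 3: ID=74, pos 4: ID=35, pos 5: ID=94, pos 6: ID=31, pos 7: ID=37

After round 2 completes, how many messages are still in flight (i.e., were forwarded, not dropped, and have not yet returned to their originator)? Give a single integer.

Answer: 2

Derivation:
Round 1: pos1(id14) recv 78: fwd; pos2(id66) recv 14: drop; pos3(id74) recv 66: drop; pos4(id35) recv 74: fwd; pos5(id94) recv 35: drop; pos6(id31) recv 94: fwd; pos7(id37) recv 31: drop; pos0(id78) recv 37: drop
Round 2: pos2(id66) recv 78: fwd; pos5(id94) recv 74: drop; pos7(id37) recv 94: fwd
After round 2: 2 messages still in flight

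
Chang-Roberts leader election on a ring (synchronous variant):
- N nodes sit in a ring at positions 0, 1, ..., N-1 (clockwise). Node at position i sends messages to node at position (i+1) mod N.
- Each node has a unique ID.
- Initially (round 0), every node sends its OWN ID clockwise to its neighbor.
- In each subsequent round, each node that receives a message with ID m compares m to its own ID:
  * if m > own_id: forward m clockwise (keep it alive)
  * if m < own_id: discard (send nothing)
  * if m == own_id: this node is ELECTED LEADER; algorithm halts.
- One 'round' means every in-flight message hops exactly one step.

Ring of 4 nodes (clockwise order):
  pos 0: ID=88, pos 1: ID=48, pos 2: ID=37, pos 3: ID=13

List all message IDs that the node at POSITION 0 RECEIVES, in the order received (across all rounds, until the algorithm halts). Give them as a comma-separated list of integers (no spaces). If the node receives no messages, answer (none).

Answer: 13,37,48,88

Derivation:
Round 1: pos1(id48) recv 88: fwd; pos2(id37) recv 48: fwd; pos3(id13) recv 37: fwd; pos0(id88) recv 13: drop
Round 2: pos2(id37) recv 88: fwd; pos3(id13) recv 48: fwd; pos0(id88) recv 37: drop
Round 3: pos3(id13) recv 88: fwd; pos0(id88) recv 48: drop
Round 4: pos0(id88) recv 88: ELECTED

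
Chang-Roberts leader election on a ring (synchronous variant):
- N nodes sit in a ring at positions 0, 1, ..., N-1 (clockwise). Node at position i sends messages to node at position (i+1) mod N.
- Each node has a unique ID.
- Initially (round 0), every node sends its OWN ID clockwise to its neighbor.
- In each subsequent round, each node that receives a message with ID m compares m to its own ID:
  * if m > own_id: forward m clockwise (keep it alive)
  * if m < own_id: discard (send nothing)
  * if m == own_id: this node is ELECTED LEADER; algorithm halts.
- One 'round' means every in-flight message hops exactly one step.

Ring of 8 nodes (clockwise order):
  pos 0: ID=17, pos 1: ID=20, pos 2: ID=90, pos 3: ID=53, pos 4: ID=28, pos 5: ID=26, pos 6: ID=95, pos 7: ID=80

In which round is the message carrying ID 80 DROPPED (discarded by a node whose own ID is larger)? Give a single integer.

Answer: 3

Derivation:
Round 1: pos1(id20) recv 17: drop; pos2(id90) recv 20: drop; pos3(id53) recv 90: fwd; pos4(id28) recv 53: fwd; pos5(id26) recv 28: fwd; pos6(id95) recv 26: drop; pos7(id80) recv 95: fwd; pos0(id17) recv 80: fwd
Round 2: pos4(id28) recv 90: fwd; pos5(id26) recv 53: fwd; pos6(id95) recv 28: drop; pos0(id17) recv 95: fwd; pos1(id20) recv 80: fwd
Round 3: pos5(id26) recv 90: fwd; pos6(id95) recv 53: drop; pos1(id20) recv 95: fwd; pos2(id90) recv 80: drop
Round 4: pos6(id95) recv 90: drop; pos2(id90) recv 95: fwd
Round 5: pos3(id53) recv 95: fwd
Round 6: pos4(id28) recv 95: fwd
Round 7: pos5(id26) recv 95: fwd
Round 8: pos6(id95) recv 95: ELECTED
Message ID 80 originates at pos 7; dropped at pos 2 in round 3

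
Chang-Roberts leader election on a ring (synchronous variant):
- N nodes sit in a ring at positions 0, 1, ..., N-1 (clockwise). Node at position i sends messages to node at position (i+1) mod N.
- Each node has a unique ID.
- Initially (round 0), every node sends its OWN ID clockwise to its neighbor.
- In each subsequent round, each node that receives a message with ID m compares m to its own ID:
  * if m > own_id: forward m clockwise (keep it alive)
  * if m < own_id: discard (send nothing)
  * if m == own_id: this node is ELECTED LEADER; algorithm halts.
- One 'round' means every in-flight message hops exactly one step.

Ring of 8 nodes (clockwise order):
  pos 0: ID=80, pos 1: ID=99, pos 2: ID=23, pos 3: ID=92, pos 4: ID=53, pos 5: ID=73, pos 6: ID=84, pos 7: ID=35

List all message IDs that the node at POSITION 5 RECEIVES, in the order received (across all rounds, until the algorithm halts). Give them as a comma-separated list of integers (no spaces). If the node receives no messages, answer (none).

Answer: 53,92,99

Derivation:
Round 1: pos1(id99) recv 80: drop; pos2(id23) recv 99: fwd; pos3(id92) recv 23: drop; pos4(id53) recv 92: fwd; pos5(id73) recv 53: drop; pos6(id84) recv 73: drop; pos7(id35) recv 84: fwd; pos0(id80) recv 35: drop
Round 2: pos3(id92) recv 99: fwd; pos5(id73) recv 92: fwd; pos0(id80) recv 84: fwd
Round 3: pos4(id53) recv 99: fwd; pos6(id84) recv 92: fwd; pos1(id99) recv 84: drop
Round 4: pos5(id73) recv 99: fwd; pos7(id35) recv 92: fwd
Round 5: pos6(id84) recv 99: fwd; pos0(id80) recv 92: fwd
Round 6: pos7(id35) recv 99: fwd; pos1(id99) recv 92: drop
Round 7: pos0(id80) recv 99: fwd
Round 8: pos1(id99) recv 99: ELECTED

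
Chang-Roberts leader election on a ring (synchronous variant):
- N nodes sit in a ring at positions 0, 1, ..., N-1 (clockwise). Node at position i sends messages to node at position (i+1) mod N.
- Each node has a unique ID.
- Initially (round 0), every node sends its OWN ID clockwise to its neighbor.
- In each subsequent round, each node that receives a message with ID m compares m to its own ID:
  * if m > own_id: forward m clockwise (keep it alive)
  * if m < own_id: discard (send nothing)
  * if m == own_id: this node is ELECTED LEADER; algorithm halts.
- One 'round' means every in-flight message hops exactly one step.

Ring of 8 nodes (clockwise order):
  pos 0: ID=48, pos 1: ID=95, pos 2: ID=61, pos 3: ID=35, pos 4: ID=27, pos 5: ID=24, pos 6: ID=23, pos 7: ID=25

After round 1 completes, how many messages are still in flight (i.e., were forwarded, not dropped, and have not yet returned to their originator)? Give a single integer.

Answer: 5

Derivation:
Round 1: pos1(id95) recv 48: drop; pos2(id61) recv 95: fwd; pos3(id35) recv 61: fwd; pos4(id27) recv 35: fwd; pos5(id24) recv 27: fwd; pos6(id23) recv 24: fwd; pos7(id25) recv 23: drop; pos0(id48) recv 25: drop
After round 1: 5 messages still in flight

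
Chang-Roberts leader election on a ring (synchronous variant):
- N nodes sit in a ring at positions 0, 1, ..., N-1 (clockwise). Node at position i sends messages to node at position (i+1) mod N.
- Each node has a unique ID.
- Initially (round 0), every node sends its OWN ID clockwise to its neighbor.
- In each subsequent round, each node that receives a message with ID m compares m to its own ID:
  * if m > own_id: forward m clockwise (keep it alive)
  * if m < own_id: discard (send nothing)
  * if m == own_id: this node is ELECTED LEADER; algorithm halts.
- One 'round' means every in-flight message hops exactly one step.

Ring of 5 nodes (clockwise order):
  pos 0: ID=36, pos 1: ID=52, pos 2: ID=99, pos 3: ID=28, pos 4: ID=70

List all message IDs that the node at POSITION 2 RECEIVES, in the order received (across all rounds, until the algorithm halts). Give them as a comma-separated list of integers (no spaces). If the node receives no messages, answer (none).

Answer: 52,70,99

Derivation:
Round 1: pos1(id52) recv 36: drop; pos2(id99) recv 52: drop; pos3(id28) recv 99: fwd; pos4(id70) recv 28: drop; pos0(id36) recv 70: fwd
Round 2: pos4(id70) recv 99: fwd; pos1(id52) recv 70: fwd
Round 3: pos0(id36) recv 99: fwd; pos2(id99) recv 70: drop
Round 4: pos1(id52) recv 99: fwd
Round 5: pos2(id99) recv 99: ELECTED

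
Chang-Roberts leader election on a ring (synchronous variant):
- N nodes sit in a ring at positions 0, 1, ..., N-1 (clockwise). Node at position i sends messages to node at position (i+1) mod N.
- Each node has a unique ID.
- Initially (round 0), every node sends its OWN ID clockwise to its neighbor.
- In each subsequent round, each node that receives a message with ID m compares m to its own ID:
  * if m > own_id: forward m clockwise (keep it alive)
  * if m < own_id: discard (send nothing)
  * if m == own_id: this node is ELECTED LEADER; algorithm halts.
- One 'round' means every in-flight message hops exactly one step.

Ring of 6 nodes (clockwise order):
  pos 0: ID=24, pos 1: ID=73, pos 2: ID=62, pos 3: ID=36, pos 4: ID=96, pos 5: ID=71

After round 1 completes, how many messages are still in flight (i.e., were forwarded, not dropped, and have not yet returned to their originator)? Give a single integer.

Round 1: pos1(id73) recv 24: drop; pos2(id62) recv 73: fwd; pos3(id36) recv 62: fwd; pos4(id96) recv 36: drop; pos5(id71) recv 96: fwd; pos0(id24) recv 71: fwd
After round 1: 4 messages still in flight

Answer: 4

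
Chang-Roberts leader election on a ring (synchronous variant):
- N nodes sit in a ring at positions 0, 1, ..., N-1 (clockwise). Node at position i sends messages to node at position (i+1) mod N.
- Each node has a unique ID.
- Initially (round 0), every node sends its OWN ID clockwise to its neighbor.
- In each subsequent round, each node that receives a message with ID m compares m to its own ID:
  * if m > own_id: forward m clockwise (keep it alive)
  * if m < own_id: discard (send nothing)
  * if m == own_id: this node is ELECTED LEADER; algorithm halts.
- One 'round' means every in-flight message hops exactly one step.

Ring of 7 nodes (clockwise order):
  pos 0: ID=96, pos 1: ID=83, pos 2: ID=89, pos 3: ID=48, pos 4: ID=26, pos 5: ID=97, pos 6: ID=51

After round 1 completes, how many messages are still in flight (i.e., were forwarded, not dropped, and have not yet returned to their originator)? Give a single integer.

Answer: 4

Derivation:
Round 1: pos1(id83) recv 96: fwd; pos2(id89) recv 83: drop; pos3(id48) recv 89: fwd; pos4(id26) recv 48: fwd; pos5(id97) recv 26: drop; pos6(id51) recv 97: fwd; pos0(id96) recv 51: drop
After round 1: 4 messages still in flight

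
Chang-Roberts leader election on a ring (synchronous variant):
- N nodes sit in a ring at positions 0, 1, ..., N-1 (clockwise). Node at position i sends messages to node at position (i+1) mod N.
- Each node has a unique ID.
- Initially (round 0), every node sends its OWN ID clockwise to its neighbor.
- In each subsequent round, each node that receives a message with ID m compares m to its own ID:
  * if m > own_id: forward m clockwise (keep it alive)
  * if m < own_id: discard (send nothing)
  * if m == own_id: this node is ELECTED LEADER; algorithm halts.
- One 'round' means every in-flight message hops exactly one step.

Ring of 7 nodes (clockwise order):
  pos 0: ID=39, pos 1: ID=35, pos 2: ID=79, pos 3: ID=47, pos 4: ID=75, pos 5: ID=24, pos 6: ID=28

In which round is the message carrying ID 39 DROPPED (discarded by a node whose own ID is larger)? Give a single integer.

Answer: 2

Derivation:
Round 1: pos1(id35) recv 39: fwd; pos2(id79) recv 35: drop; pos3(id47) recv 79: fwd; pos4(id75) recv 47: drop; pos5(id24) recv 75: fwd; pos6(id28) recv 24: drop; pos0(id39) recv 28: drop
Round 2: pos2(id79) recv 39: drop; pos4(id75) recv 79: fwd; pos6(id28) recv 75: fwd
Round 3: pos5(id24) recv 79: fwd; pos0(id39) recv 75: fwd
Round 4: pos6(id28) recv 79: fwd; pos1(id35) recv 75: fwd
Round 5: pos0(id39) recv 79: fwd; pos2(id79) recv 75: drop
Round 6: pos1(id35) recv 79: fwd
Round 7: pos2(id79) recv 79: ELECTED
Message ID 39 originates at pos 0; dropped at pos 2 in round 2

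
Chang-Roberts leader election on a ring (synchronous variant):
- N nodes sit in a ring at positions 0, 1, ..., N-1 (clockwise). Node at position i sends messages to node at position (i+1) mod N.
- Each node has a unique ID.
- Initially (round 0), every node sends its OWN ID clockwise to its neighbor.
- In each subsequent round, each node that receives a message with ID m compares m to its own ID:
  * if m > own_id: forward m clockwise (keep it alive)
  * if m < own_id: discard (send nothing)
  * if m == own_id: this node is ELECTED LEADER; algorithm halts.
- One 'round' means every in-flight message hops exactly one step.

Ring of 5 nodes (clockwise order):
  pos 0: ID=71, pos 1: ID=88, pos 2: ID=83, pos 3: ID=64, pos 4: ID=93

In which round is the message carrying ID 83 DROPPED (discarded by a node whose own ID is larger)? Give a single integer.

Round 1: pos1(id88) recv 71: drop; pos2(id83) recv 88: fwd; pos3(id64) recv 83: fwd; pos4(id93) recv 64: drop; pos0(id71) recv 93: fwd
Round 2: pos3(id64) recv 88: fwd; pos4(id93) recv 83: drop; pos1(id88) recv 93: fwd
Round 3: pos4(id93) recv 88: drop; pos2(id83) recv 93: fwd
Round 4: pos3(id64) recv 93: fwd
Round 5: pos4(id93) recv 93: ELECTED
Message ID 83 originates at pos 2; dropped at pos 4 in round 2

Answer: 2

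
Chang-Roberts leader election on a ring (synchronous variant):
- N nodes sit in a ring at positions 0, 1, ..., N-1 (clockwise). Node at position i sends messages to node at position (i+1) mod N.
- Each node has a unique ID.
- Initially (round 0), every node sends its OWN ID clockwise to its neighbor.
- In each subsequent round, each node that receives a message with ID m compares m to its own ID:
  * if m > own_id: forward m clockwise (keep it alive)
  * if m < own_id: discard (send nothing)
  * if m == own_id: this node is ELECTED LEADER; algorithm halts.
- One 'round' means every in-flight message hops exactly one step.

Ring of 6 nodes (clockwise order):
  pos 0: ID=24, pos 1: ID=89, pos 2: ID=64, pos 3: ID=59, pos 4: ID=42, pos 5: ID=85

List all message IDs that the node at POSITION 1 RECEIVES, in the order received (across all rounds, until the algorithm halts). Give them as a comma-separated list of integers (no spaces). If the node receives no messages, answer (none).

Round 1: pos1(id89) recv 24: drop; pos2(id64) recv 89: fwd; pos3(id59) recv 64: fwd; pos4(id42) recv 59: fwd; pos5(id85) recv 42: drop; pos0(id24) recv 85: fwd
Round 2: pos3(id59) recv 89: fwd; pos4(id42) recv 64: fwd; pos5(id85) recv 59: drop; pos1(id89) recv 85: drop
Round 3: pos4(id42) recv 89: fwd; pos5(id85) recv 64: drop
Round 4: pos5(id85) recv 89: fwd
Round 5: pos0(id24) recv 89: fwd
Round 6: pos1(id89) recv 89: ELECTED

Answer: 24,85,89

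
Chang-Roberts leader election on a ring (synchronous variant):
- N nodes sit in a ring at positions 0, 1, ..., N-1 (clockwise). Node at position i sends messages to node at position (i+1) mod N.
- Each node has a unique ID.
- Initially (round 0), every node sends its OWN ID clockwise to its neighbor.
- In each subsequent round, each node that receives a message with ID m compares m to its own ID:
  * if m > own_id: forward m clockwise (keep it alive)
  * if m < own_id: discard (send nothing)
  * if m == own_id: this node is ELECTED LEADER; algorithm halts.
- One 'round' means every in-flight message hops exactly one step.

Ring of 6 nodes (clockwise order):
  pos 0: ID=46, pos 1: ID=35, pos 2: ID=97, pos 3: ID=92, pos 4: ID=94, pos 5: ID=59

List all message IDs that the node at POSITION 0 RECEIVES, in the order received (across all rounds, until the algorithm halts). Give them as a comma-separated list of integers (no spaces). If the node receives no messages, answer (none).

Answer: 59,94,97

Derivation:
Round 1: pos1(id35) recv 46: fwd; pos2(id97) recv 35: drop; pos3(id92) recv 97: fwd; pos4(id94) recv 92: drop; pos5(id59) recv 94: fwd; pos0(id46) recv 59: fwd
Round 2: pos2(id97) recv 46: drop; pos4(id94) recv 97: fwd; pos0(id46) recv 94: fwd; pos1(id35) recv 59: fwd
Round 3: pos5(id59) recv 97: fwd; pos1(id35) recv 94: fwd; pos2(id97) recv 59: drop
Round 4: pos0(id46) recv 97: fwd; pos2(id97) recv 94: drop
Round 5: pos1(id35) recv 97: fwd
Round 6: pos2(id97) recv 97: ELECTED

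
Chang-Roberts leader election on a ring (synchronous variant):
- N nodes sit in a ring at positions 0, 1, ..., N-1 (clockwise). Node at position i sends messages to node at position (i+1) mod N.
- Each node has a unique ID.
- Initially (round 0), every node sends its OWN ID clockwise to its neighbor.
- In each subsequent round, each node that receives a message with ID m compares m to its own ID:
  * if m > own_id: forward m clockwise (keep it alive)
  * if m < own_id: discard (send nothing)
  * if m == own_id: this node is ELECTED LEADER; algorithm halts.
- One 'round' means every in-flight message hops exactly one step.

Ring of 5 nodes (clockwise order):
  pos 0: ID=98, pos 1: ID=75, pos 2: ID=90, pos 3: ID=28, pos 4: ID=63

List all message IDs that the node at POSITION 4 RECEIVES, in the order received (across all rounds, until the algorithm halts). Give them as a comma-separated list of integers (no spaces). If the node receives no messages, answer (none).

Round 1: pos1(id75) recv 98: fwd; pos2(id90) recv 75: drop; pos3(id28) recv 90: fwd; pos4(id63) recv 28: drop; pos0(id98) recv 63: drop
Round 2: pos2(id90) recv 98: fwd; pos4(id63) recv 90: fwd
Round 3: pos3(id28) recv 98: fwd; pos0(id98) recv 90: drop
Round 4: pos4(id63) recv 98: fwd
Round 5: pos0(id98) recv 98: ELECTED

Answer: 28,90,98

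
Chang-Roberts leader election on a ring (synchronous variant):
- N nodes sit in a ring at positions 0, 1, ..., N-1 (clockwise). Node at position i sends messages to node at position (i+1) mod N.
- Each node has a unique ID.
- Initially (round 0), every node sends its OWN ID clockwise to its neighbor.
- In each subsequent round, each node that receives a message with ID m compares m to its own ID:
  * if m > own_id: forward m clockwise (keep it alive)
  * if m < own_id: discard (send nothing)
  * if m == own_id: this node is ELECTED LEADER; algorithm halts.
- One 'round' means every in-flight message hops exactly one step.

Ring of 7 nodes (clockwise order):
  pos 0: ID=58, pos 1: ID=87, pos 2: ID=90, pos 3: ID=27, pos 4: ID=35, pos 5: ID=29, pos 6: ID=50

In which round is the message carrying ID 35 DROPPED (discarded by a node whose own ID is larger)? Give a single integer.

Round 1: pos1(id87) recv 58: drop; pos2(id90) recv 87: drop; pos3(id27) recv 90: fwd; pos4(id35) recv 27: drop; pos5(id29) recv 35: fwd; pos6(id50) recv 29: drop; pos0(id58) recv 50: drop
Round 2: pos4(id35) recv 90: fwd; pos6(id50) recv 35: drop
Round 3: pos5(id29) recv 90: fwd
Round 4: pos6(id50) recv 90: fwd
Round 5: pos0(id58) recv 90: fwd
Round 6: pos1(id87) recv 90: fwd
Round 7: pos2(id90) recv 90: ELECTED
Message ID 35 originates at pos 4; dropped at pos 6 in round 2

Answer: 2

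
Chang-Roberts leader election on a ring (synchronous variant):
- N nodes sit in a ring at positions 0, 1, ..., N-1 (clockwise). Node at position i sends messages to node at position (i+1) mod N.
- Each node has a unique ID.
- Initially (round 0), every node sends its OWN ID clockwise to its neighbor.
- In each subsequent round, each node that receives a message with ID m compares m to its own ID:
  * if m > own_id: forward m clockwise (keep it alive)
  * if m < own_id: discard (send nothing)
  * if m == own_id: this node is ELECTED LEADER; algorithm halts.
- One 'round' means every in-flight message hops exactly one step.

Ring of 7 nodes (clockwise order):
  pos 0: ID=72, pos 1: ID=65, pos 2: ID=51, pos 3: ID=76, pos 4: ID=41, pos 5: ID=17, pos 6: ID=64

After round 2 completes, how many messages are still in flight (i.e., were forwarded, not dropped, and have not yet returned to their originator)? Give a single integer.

Answer: 2

Derivation:
Round 1: pos1(id65) recv 72: fwd; pos2(id51) recv 65: fwd; pos3(id76) recv 51: drop; pos4(id41) recv 76: fwd; pos5(id17) recv 41: fwd; pos6(id64) recv 17: drop; pos0(id72) recv 64: drop
Round 2: pos2(id51) recv 72: fwd; pos3(id76) recv 65: drop; pos5(id17) recv 76: fwd; pos6(id64) recv 41: drop
After round 2: 2 messages still in flight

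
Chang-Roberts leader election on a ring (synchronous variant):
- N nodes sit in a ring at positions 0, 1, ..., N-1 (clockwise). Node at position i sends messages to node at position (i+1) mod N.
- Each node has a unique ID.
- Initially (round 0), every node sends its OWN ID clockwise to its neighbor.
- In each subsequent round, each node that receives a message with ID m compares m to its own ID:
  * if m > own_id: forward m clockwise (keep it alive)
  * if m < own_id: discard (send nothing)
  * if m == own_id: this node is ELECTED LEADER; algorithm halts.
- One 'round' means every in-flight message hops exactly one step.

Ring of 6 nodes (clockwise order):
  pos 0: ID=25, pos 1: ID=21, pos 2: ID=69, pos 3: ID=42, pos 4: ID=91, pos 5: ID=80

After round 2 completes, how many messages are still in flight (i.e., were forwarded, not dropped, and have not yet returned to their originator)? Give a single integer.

Round 1: pos1(id21) recv 25: fwd; pos2(id69) recv 21: drop; pos3(id42) recv 69: fwd; pos4(id91) recv 42: drop; pos5(id80) recv 91: fwd; pos0(id25) recv 80: fwd
Round 2: pos2(id69) recv 25: drop; pos4(id91) recv 69: drop; pos0(id25) recv 91: fwd; pos1(id21) recv 80: fwd
After round 2: 2 messages still in flight

Answer: 2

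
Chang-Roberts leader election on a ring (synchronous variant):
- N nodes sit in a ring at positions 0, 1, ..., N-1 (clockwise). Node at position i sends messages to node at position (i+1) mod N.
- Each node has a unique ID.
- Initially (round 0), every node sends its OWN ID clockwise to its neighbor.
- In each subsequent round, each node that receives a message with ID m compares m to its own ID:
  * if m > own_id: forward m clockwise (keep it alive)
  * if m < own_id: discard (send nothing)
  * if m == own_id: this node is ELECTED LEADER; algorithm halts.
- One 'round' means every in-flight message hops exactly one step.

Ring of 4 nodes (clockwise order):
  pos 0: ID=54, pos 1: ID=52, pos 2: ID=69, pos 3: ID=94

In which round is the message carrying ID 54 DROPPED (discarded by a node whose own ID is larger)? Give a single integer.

Round 1: pos1(id52) recv 54: fwd; pos2(id69) recv 52: drop; pos3(id94) recv 69: drop; pos0(id54) recv 94: fwd
Round 2: pos2(id69) recv 54: drop; pos1(id52) recv 94: fwd
Round 3: pos2(id69) recv 94: fwd
Round 4: pos3(id94) recv 94: ELECTED
Message ID 54 originates at pos 0; dropped at pos 2 in round 2

Answer: 2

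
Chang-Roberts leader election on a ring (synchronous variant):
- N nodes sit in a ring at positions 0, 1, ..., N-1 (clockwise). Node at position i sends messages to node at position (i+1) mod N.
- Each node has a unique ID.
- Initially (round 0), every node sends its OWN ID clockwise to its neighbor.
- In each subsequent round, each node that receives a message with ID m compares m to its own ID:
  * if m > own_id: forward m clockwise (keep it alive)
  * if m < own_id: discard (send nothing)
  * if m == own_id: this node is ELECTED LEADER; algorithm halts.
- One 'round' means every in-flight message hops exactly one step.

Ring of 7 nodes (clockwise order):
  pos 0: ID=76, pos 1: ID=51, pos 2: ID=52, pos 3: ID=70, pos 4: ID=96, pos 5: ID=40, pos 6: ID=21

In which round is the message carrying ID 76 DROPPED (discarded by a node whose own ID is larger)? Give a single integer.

Answer: 4

Derivation:
Round 1: pos1(id51) recv 76: fwd; pos2(id52) recv 51: drop; pos3(id70) recv 52: drop; pos4(id96) recv 70: drop; pos5(id40) recv 96: fwd; pos6(id21) recv 40: fwd; pos0(id76) recv 21: drop
Round 2: pos2(id52) recv 76: fwd; pos6(id21) recv 96: fwd; pos0(id76) recv 40: drop
Round 3: pos3(id70) recv 76: fwd; pos0(id76) recv 96: fwd
Round 4: pos4(id96) recv 76: drop; pos1(id51) recv 96: fwd
Round 5: pos2(id52) recv 96: fwd
Round 6: pos3(id70) recv 96: fwd
Round 7: pos4(id96) recv 96: ELECTED
Message ID 76 originates at pos 0; dropped at pos 4 in round 4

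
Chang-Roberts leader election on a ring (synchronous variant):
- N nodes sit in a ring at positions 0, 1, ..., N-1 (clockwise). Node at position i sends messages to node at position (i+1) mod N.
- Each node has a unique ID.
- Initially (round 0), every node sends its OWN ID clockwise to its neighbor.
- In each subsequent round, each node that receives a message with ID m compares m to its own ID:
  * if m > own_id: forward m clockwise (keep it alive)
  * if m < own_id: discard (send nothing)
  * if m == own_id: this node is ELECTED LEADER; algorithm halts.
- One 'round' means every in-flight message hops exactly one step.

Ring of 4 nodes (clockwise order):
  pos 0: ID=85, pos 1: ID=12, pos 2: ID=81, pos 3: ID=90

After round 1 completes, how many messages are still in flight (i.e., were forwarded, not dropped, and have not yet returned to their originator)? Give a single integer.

Answer: 2

Derivation:
Round 1: pos1(id12) recv 85: fwd; pos2(id81) recv 12: drop; pos3(id90) recv 81: drop; pos0(id85) recv 90: fwd
After round 1: 2 messages still in flight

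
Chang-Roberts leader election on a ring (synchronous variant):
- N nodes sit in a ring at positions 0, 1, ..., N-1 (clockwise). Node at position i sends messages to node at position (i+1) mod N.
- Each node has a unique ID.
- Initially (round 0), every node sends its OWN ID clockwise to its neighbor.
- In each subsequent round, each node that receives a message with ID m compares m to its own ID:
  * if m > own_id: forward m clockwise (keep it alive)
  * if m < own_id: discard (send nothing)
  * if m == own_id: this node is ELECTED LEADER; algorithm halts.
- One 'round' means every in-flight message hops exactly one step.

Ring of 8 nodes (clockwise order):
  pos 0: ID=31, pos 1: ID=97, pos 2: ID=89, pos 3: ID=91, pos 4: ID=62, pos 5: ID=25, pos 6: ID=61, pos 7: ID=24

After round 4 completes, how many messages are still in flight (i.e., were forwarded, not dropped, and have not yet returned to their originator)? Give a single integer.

Answer: 3

Derivation:
Round 1: pos1(id97) recv 31: drop; pos2(id89) recv 97: fwd; pos3(id91) recv 89: drop; pos4(id62) recv 91: fwd; pos5(id25) recv 62: fwd; pos6(id61) recv 25: drop; pos7(id24) recv 61: fwd; pos0(id31) recv 24: drop
Round 2: pos3(id91) recv 97: fwd; pos5(id25) recv 91: fwd; pos6(id61) recv 62: fwd; pos0(id31) recv 61: fwd
Round 3: pos4(id62) recv 97: fwd; pos6(id61) recv 91: fwd; pos7(id24) recv 62: fwd; pos1(id97) recv 61: drop
Round 4: pos5(id25) recv 97: fwd; pos7(id24) recv 91: fwd; pos0(id31) recv 62: fwd
After round 4: 3 messages still in flight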